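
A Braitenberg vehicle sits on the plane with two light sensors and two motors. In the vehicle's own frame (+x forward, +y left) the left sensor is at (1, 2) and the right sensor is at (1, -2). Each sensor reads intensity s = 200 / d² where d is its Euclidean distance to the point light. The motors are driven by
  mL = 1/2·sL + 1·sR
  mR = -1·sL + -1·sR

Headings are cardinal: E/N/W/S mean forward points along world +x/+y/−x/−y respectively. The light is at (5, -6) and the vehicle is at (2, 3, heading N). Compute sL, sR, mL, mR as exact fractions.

left sensor world pos  = (0, 4); dL² = 125
right sensor world pos = (4, 4); dR² = 101
sL = 200/125 = 8/5
sR = 200/101 = 200/101
mL = 1/2·sL + 1·sR = 1404/505
mR = -1·sL + -1·sR = -1808/505

8/5 200/101 1404/505 -1808/505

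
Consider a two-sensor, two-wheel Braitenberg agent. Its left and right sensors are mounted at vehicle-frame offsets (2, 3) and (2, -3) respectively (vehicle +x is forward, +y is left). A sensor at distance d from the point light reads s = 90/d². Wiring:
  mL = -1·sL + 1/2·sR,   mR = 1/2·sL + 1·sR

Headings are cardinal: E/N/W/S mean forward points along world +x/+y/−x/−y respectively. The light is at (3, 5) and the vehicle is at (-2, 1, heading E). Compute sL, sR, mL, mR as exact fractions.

9 45/29 -477/58 351/58

left sensor world pos  = (0, 4); dL² = 10
right sensor world pos = (0, -2); dR² = 58
sL = 90/10 = 9
sR = 90/58 = 45/29
mL = -1·sL + 1/2·sR = -477/58
mR = 1/2·sL + 1·sR = 351/58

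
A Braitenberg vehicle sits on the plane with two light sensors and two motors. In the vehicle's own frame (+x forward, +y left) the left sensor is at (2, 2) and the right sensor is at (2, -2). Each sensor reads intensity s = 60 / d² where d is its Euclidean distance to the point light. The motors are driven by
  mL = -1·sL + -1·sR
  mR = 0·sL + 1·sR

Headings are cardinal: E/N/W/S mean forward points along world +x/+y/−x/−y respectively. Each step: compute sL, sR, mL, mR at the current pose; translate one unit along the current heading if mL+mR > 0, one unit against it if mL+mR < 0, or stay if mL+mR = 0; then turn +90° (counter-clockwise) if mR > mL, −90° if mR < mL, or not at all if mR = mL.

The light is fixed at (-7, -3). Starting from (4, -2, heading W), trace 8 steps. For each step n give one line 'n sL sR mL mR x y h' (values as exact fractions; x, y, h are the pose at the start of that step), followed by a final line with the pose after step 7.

n=0: pose=(4,-2,W); sL=30/41, sR=2/3; mL=-172/123, mR=2/3; mL+mR=-30/41 → advance -1; mR−mL=254/123 → turn +1·90°
n=1: pose=(5,-2,S); sL=60/197, sR=60/101; mL=-17880/19897, mR=60/101; mL+mR=-60/197 → advance -1; mR−mL=29700/19897 → turn +1·90°
n=2: pose=(5,-1,E); sL=15/53, sR=15/49; mL=-1530/2597, mR=15/49; mL+mR=-15/53 → advance -1; mR−mL=2325/2597 → turn +1·90°
n=3: pose=(4,-1,N); sL=60/97, sR=12/37; mL=-3384/3589, mR=12/37; mL+mR=-60/97 → advance -1; mR−mL=4548/3589 → turn +1·90°
n=4: pose=(4,-2,W); sL=30/41, sR=2/3; mL=-172/123, mR=2/3; mL+mR=-30/41 → advance -1; mR−mL=254/123 → turn +1·90°
n=5: pose=(5,-2,S); sL=60/197, sR=60/101; mL=-17880/19897, mR=60/101; mL+mR=-60/197 → advance -1; mR−mL=29700/19897 → turn +1·90°
n=6: pose=(5,-1,E); sL=15/53, sR=15/49; mL=-1530/2597, mR=15/49; mL+mR=-15/53 → advance -1; mR−mL=2325/2597 → turn +1·90°
n=7: pose=(4,-1,N); sL=60/97, sR=12/37; mL=-3384/3589, mR=12/37; mL+mR=-60/97 → advance -1; mR−mL=4548/3589 → turn +1·90°

0 30/41 2/3 -172/123 2/3 4 -2 W
1 60/197 60/101 -17880/19897 60/101 5 -2 S
2 15/53 15/49 -1530/2597 15/49 5 -1 E
3 60/97 12/37 -3384/3589 12/37 4 -1 N
4 30/41 2/3 -172/123 2/3 4 -2 W
5 60/197 60/101 -17880/19897 60/101 5 -2 S
6 15/53 15/49 -1530/2597 15/49 5 -1 E
7 60/97 12/37 -3384/3589 12/37 4 -1 N
final 4 -2 W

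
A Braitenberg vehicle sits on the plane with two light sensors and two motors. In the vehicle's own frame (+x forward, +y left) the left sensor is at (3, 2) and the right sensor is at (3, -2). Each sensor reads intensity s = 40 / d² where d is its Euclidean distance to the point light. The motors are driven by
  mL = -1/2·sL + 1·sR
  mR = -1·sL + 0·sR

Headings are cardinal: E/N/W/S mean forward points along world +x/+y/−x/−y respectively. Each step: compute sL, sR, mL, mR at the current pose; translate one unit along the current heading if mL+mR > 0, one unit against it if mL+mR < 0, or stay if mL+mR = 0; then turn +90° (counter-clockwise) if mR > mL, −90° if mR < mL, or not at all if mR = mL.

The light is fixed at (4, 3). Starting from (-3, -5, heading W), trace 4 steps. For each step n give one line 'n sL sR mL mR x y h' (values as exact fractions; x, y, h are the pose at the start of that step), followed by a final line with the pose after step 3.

0 1/5 5/17 33/170 -1/5 -3 -5 W
1 40/89 40/41 2740/3649 -40/89 -2 -5 N
2 20/17 4/9 -22/153 -20/17 -2 -4 E
3 8/25 40/181 276/4525 -8/25 -3 -4 S
final -3 -3 W

n=0: pose=(-3,-5,W); sL=1/5, sR=5/17; mL=33/170, mR=-1/5; mL+mR=-1/170 → advance -1; mR−mL=-67/170 → turn -1·90°
n=1: pose=(-2,-5,N); sL=40/89, sR=40/41; mL=2740/3649, mR=-40/89; mL+mR=1100/3649 → advance +1; mR−mL=-4380/3649 → turn -1·90°
n=2: pose=(-2,-4,E); sL=20/17, sR=4/9; mL=-22/153, mR=-20/17; mL+mR=-202/153 → advance -1; mR−mL=-158/153 → turn -1·90°
n=3: pose=(-3,-4,S); sL=8/25, sR=40/181; mL=276/4525, mR=-8/25; mL+mR=-1172/4525 → advance -1; mR−mL=-1724/4525 → turn -1·90°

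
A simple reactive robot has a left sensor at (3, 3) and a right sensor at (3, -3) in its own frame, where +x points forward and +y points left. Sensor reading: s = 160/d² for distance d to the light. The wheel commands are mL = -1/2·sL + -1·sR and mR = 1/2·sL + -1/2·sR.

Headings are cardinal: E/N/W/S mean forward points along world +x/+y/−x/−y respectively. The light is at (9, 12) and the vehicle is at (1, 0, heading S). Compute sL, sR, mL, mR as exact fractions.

left sensor world pos  = (4, -3); dL² = 250
right sensor world pos = (-2, -3); dR² = 346
sL = 160/250 = 16/25
sR = 160/346 = 80/173
mL = -1/2·sL + -1·sR = -3384/4325
mR = 1/2·sL + -1/2·sR = 384/4325

16/25 80/173 -3384/4325 384/4325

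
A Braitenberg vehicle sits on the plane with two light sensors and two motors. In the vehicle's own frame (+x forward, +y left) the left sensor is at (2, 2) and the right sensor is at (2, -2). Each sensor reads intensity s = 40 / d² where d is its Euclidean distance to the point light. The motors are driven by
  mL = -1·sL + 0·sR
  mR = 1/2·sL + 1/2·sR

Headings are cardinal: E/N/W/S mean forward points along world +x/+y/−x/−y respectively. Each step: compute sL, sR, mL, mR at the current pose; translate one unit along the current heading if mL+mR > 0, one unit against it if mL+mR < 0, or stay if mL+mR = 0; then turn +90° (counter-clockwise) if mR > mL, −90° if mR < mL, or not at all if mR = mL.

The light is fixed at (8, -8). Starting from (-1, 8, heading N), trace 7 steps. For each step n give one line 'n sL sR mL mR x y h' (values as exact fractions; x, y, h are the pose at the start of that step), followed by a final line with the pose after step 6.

0 8/89 40/373 -8/89 3272/33197 -1 8 N
1 20/173 20/241 -20/173 4140/41693 -1 9 W
2 40/261 8/65 -40/261 2344/16965 0 9 S
3 10/109 10/73 -10/109 910/7957 0 10 E
4 40/481 8/85 -40/481 3624/40885 1 10 N
5 4/37 20/261 -4/37 892/9657 1 11 W
6 8/61 40/353 -8/61 2632/21533 2 11 S
final 2 12 E

n=0: pose=(-1,8,N); sL=8/89, sR=40/373; mL=-8/89, mR=3272/33197; mL+mR=288/33197 → advance +1; mR−mL=6256/33197 → turn +1·90°
n=1: pose=(-1,9,W); sL=20/173, sR=20/241; mL=-20/173, mR=4140/41693; mL+mR=-680/41693 → advance -1; mR−mL=8960/41693 → turn +1·90°
n=2: pose=(0,9,S); sL=40/261, sR=8/65; mL=-40/261, mR=2344/16965; mL+mR=-256/16965 → advance -1; mR−mL=1648/5655 → turn +1·90°
n=3: pose=(0,10,E); sL=10/109, sR=10/73; mL=-10/109, mR=910/7957; mL+mR=180/7957 → advance +1; mR−mL=1640/7957 → turn +1·90°
n=4: pose=(1,10,N); sL=40/481, sR=8/85; mL=-40/481, mR=3624/40885; mL+mR=224/40885 → advance +1; mR−mL=7024/40885 → turn +1·90°
n=5: pose=(1,11,W); sL=4/37, sR=20/261; mL=-4/37, mR=892/9657; mL+mR=-152/9657 → advance -1; mR−mL=1936/9657 → turn +1·90°
n=6: pose=(2,11,S); sL=8/61, sR=40/353; mL=-8/61, mR=2632/21533; mL+mR=-192/21533 → advance -1; mR−mL=5456/21533 → turn +1·90°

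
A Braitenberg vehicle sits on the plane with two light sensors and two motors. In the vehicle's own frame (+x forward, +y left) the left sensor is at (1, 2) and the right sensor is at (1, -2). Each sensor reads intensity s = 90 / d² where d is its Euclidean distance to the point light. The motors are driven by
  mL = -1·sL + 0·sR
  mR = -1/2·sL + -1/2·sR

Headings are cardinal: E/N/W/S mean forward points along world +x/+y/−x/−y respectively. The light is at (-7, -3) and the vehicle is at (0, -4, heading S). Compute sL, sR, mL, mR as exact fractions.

18/17 90/29 -18/17 -1026/493

left sensor world pos  = (2, -5); dL² = 85
right sensor world pos = (-2, -5); dR² = 29
sL = 90/85 = 18/17
sR = 90/29 = 90/29
mL = -1·sL + 0·sR = -18/17
mR = -1/2·sL + -1/2·sR = -1026/493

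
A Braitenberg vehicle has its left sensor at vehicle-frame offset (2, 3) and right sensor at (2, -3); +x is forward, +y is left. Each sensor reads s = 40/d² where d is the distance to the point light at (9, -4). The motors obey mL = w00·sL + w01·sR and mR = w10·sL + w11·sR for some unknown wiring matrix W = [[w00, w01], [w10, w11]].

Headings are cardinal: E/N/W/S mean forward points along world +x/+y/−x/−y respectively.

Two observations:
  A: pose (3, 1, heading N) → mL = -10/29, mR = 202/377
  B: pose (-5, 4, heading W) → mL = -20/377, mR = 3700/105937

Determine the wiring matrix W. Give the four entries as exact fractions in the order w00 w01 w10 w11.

0 -1/2 -1/2 1

obs A: pose=(3,1,N) → sL=4/13, sR=20/29, mL=-10/29, mR=202/377
obs B: pose=(-5,4,W) → sL=40/281, sR=40/377, mL=-20/377, mR=3700/105937
sensor matrix S = [[4/13, 20/29], [40/281, 40/377]]; det S = -90240/1377181
solve [mL_A; mL_B] = S·[w00; w01] and [mR_A; mR_B] = S·[w10; w11]:
  w00 = 0, w01 = -1/2, w10 = -1/2, w11 = 1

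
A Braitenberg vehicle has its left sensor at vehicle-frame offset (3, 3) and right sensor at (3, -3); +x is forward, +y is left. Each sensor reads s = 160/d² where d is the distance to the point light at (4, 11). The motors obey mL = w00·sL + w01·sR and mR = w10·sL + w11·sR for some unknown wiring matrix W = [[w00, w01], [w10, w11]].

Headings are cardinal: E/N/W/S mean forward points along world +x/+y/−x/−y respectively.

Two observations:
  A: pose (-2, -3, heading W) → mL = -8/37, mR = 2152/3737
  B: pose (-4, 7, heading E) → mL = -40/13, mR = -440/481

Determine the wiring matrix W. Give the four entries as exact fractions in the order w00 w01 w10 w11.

-1/2 0 -1/2 1

obs A: pose=(-2,-3,W) → sL=16/37, sR=80/101, mL=-8/37, mR=2152/3737
obs B: pose=(-4,7,E) → sL=80/13, sR=80/37, mL=-40/13, mR=-440/481
sensor matrix S = [[16/37, 80/101], [80/13, 80/37]]; det S = -7080960/1797497
solve [mL_A; mL_B] = S·[w00; w01] and [mR_A; mR_B] = S·[w10; w11]:
  w00 = -1/2, w01 = 0, w10 = -1/2, w11 = 1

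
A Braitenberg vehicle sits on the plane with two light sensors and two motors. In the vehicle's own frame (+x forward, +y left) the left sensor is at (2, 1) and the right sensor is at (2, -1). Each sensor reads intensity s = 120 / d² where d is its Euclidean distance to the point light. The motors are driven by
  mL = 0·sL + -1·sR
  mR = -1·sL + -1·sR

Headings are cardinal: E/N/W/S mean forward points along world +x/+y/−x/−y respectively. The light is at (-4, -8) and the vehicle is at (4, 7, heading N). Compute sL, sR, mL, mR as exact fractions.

60/169 12/37 -12/37 -4248/6253

left sensor world pos  = (3, 9); dL² = 338
right sensor world pos = (5, 9); dR² = 370
sL = 120/338 = 60/169
sR = 120/370 = 12/37
mL = 0·sL + -1·sR = -12/37
mR = -1·sL + -1·sR = -4248/6253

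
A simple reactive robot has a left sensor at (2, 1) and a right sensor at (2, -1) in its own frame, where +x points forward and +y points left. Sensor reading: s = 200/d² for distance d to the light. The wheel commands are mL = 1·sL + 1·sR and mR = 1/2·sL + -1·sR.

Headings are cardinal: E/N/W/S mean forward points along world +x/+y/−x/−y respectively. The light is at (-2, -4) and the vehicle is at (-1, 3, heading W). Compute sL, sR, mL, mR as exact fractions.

left sensor world pos  = (-3, 2); dL² = 37
right sensor world pos = (-3, 4); dR² = 65
sL = 200/37 = 200/37
sR = 200/65 = 40/13
mL = 1·sL + 1·sR = 4080/481
mR = 1/2·sL + -1·sR = -180/481

200/37 40/13 4080/481 -180/481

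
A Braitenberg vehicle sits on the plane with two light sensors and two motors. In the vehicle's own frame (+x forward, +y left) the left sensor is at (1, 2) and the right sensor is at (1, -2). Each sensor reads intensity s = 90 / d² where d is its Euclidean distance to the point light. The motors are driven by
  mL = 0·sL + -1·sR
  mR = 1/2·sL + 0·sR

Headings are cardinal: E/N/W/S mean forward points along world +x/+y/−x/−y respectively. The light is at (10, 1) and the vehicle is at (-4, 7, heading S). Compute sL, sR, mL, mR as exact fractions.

90/169 90/281 -90/281 45/169

left sensor world pos  = (-2, 6); dL² = 169
right sensor world pos = (-6, 6); dR² = 281
sL = 90/169 = 90/169
sR = 90/281 = 90/281
mL = 0·sL + -1·sR = -90/281
mR = 1/2·sL + 0·sR = 45/169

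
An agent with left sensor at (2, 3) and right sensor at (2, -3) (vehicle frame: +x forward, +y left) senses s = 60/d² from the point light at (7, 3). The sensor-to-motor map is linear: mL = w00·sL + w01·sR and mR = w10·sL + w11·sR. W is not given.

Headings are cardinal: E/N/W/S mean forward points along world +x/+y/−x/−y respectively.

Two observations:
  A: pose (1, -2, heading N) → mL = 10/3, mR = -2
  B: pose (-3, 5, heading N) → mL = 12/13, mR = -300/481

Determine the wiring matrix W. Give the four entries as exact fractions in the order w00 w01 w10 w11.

obs A: pose=(1,-2,N) → sL=2/3, sR=10/3, mL=10/3, mR=-2
obs B: pose=(-3,5,N) → sL=12/37, sR=12/13, mL=12/13, mR=-300/481
sensor matrix S = [[2/3, 10/3], [12/37, 12/13]]; det S = -224/481
solve [mL_A; mL_B] = S·[w00; w01] and [mR_A; mR_B] = S·[w10; w11]:
  w00 = 0, w01 = 1, w10 = -1/2, w11 = -1/2

0 1 -1/2 -1/2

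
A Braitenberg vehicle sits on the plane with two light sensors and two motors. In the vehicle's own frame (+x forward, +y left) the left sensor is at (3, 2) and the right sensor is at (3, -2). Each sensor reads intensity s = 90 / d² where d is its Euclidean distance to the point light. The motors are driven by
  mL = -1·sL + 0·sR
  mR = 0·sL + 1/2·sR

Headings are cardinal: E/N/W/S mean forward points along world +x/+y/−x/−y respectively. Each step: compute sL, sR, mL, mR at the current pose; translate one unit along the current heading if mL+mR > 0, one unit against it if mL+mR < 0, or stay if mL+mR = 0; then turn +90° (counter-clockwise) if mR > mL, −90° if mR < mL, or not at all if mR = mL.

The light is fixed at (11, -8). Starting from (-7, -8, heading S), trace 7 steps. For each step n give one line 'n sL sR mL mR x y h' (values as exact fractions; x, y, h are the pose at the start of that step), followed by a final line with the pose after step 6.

0 18/53 90/409 -18/53 45/409 -7 -8 S
1 5/13 45/113 -5/13 45/226 -7 -7 E
2 90/457 18/61 -90/457 9/61 -8 -7 N
3 45/244 45/244 -45/244 45/488 -8 -8 W
4 18/53 90/409 -18/53 45/409 -7 -8 S
5 5/13 45/113 -5/13 45/226 -7 -7 E
6 90/457 18/61 -90/457 9/61 -8 -7 N
final -8 -8 W

n=0: pose=(-7,-8,S); sL=18/53, sR=90/409; mL=-18/53, mR=45/409; mL+mR=-4977/21677 → advance -1; mR−mL=9747/21677 → turn +1·90°
n=1: pose=(-7,-7,E); sL=5/13, sR=45/113; mL=-5/13, mR=45/226; mL+mR=-545/2938 → advance -1; mR−mL=1715/2938 → turn +1·90°
n=2: pose=(-8,-7,N); sL=90/457, sR=18/61; mL=-90/457, mR=9/61; mL+mR=-1377/27877 → advance -1; mR−mL=9603/27877 → turn +1·90°
n=3: pose=(-8,-8,W); sL=45/244, sR=45/244; mL=-45/244, mR=45/488; mL+mR=-45/488 → advance -1; mR−mL=135/488 → turn +1·90°
n=4: pose=(-7,-8,S); sL=18/53, sR=90/409; mL=-18/53, mR=45/409; mL+mR=-4977/21677 → advance -1; mR−mL=9747/21677 → turn +1·90°
n=5: pose=(-7,-7,E); sL=5/13, sR=45/113; mL=-5/13, mR=45/226; mL+mR=-545/2938 → advance -1; mR−mL=1715/2938 → turn +1·90°
n=6: pose=(-8,-7,N); sL=90/457, sR=18/61; mL=-90/457, mR=9/61; mL+mR=-1377/27877 → advance -1; mR−mL=9603/27877 → turn +1·90°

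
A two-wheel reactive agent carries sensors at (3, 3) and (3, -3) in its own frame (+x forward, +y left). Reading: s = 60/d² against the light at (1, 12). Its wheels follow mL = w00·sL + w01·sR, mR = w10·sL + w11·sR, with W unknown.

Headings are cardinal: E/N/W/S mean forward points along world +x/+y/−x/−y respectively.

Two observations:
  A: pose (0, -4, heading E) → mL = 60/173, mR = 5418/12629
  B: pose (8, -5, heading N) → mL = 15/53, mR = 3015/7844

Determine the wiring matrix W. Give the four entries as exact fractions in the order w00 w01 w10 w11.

obs A: pose=(0,-4,E) → sL=60/173, sR=12/73, mL=60/173, mR=5418/12629
obs B: pose=(8,-5,N) → sL=15/53, sR=15/74, mL=15/53, mR=3015/7844
sensor matrix S = [[60/173, 12/73], [15/53, 15/74]]; det S = 588870/24765469
solve [mL_A; mL_B] = S·[w00; w01] and [mR_A; mR_B] = S·[w10; w11]:
  w00 = 1, w01 = 0, w10 = 1, w11 = 1/2

1 0 1 1/2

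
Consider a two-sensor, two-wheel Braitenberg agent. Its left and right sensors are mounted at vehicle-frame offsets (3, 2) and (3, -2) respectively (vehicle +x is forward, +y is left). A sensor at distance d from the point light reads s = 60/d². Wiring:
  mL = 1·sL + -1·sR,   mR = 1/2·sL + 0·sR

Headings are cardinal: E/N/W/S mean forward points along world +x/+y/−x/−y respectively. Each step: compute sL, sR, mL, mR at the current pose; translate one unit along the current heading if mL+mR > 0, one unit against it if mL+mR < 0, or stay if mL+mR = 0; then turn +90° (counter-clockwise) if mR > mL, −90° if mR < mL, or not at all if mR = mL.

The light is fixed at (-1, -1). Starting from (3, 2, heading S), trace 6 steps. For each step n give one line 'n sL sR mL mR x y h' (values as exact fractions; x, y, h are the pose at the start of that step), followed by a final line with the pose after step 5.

0 5/3 15 -40/3 5/6 3 2 S
1 12/17 60/53 -384/901 6/17 3 3 E
2 6/5 30/37 72/185 3/5 2 3 N
3 20/3 60/49 800/147 10/3 2 4 W
4 15/16 3/4 3/16 15/32 1 4 N
5 60/17 12/13 576/221 30/17 1 5 W
final 0 5 N

n=0: pose=(3,2,S); sL=5/3, sR=15; mL=-40/3, mR=5/6; mL+mR=-25/2 → advance -1; mR−mL=85/6 → turn +1·90°
n=1: pose=(3,3,E); sL=12/17, sR=60/53; mL=-384/901, mR=6/17; mL+mR=-66/901 → advance -1; mR−mL=702/901 → turn +1·90°
n=2: pose=(2,3,N); sL=6/5, sR=30/37; mL=72/185, mR=3/5; mL+mR=183/185 → advance +1; mR−mL=39/185 → turn +1·90°
n=3: pose=(2,4,W); sL=20/3, sR=60/49; mL=800/147, mR=10/3; mL+mR=430/49 → advance +1; mR−mL=-310/147 → turn -1·90°
n=4: pose=(1,4,N); sL=15/16, sR=3/4; mL=3/16, mR=15/32; mL+mR=21/32 → advance +1; mR−mL=9/32 → turn +1·90°
n=5: pose=(1,5,W); sL=60/17, sR=12/13; mL=576/221, mR=30/17; mL+mR=966/221 → advance +1; mR−mL=-186/221 → turn -1·90°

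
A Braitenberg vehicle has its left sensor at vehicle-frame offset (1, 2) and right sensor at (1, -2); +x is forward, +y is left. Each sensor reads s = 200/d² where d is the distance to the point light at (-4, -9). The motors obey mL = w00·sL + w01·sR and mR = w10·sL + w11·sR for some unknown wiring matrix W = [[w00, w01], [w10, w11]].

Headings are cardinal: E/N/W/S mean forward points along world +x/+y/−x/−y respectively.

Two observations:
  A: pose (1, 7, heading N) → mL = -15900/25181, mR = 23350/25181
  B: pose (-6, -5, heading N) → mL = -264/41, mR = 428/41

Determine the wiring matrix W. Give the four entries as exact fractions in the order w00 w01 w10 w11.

obs A: pose=(1,7,N) → sL=100/149, sR=100/169, mL=-15900/25181, mR=23350/25181
obs B: pose=(-6,-5,N) → sL=200/41, sR=8, mL=-264/41, mR=428/41
sensor matrix S = [[100/149, 100/169], [200/41, 8]]; det S = 2563200/1032421
solve [mL_A; mL_B] = S·[w00; w01] and [mR_A; mR_B] = S·[w10; w11]:
  w00 = -1/2, w01 = -1/2, w10 = 1/2, w11 = 1

-1/2 -1/2 1/2 1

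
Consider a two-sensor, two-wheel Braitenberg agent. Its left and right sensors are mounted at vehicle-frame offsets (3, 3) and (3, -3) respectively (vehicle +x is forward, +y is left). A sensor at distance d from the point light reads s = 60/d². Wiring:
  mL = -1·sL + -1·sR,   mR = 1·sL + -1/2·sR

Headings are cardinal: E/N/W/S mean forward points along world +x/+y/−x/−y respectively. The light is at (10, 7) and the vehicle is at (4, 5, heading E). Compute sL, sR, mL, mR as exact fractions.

left sensor world pos  = (7, 8); dL² = 10
right sensor world pos = (7, 2); dR² = 34
sL = 60/10 = 6
sR = 60/34 = 30/17
mL = -1·sL + -1·sR = -132/17
mR = 1·sL + -1/2·sR = 87/17

6 30/17 -132/17 87/17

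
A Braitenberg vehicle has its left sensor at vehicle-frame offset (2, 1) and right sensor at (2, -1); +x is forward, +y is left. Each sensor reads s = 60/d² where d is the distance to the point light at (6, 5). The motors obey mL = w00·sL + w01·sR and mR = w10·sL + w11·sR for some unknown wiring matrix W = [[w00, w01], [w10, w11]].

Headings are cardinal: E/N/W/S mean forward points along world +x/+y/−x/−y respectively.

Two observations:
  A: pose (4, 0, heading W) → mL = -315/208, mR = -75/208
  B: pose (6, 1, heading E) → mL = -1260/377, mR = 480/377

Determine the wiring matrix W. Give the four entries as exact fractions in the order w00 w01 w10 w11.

obs A: pose=(4,0,W) → sL=15/13, sR=15/8, mL=-315/208, mR=-75/208
obs B: pose=(6,1,E) → sL=60/13, sR=60/29, mL=-1260/377, mR=480/377
sensor matrix S = [[15/13, 15/8], [60/13, 60/29]]; det S = -4725/754
solve [mL_A; mL_B] = S·[w00; w01] and [mR_A; mR_B] = S·[w10; w11]:
  w00 = -1/2, w01 = -1/2, w10 = 1/2, w11 = -1/2

-1/2 -1/2 1/2 -1/2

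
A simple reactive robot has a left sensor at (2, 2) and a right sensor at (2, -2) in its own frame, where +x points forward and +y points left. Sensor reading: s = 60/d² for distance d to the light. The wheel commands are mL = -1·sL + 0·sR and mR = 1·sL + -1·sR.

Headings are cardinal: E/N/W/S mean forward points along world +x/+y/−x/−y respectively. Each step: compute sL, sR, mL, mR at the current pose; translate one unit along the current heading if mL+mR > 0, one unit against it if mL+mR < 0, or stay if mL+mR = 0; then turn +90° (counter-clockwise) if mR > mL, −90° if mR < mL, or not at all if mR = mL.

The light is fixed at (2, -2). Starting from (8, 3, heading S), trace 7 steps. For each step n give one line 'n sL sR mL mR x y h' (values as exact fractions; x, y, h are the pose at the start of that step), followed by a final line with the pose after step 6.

n=0: pose=(8,3,S); sL=60/73, sR=12/5; mL=-60/73, mR=-576/365; mL+mR=-12/5 → advance -1; mR−mL=-276/365 → turn -1·90°
n=1: pose=(8,4,W); sL=15/8, sR=3/4; mL=-15/8, mR=9/8; mL+mR=-3/4 → advance -1; mR−mL=3 → turn +1·90°
n=2: pose=(9,4,S); sL=60/97, sR=60/41; mL=-60/97, mR=-3360/3977; mL+mR=-60/41 → advance -1; mR−mL=-900/3977 → turn -1·90°
n=3: pose=(9,5,W); sL=6/5, sR=30/53; mL=-6/5, mR=168/265; mL+mR=-30/53 → advance -1; mR−mL=486/265 → turn +1·90°
n=4: pose=(10,5,S); sL=12/25, sR=60/61; mL=-12/25, mR=-768/1525; mL+mR=-60/61 → advance -1; mR−mL=-36/1525 → turn -1·90°
n=5: pose=(10,6,W); sL=5/6, sR=15/34; mL=-5/6, mR=20/51; mL+mR=-15/34 → advance -1; mR−mL=125/102 → turn +1·90°
n=6: pose=(11,6,S); sL=60/157, sR=12/17; mL=-60/157, mR=-864/2669; mL+mR=-12/17 → advance -1; mR−mL=156/2669 → turn +1·90°

0 60/73 12/5 -60/73 -576/365 8 3 S
1 15/8 3/4 -15/8 9/8 8 4 W
2 60/97 60/41 -60/97 -3360/3977 9 4 S
3 6/5 30/53 -6/5 168/265 9 5 W
4 12/25 60/61 -12/25 -768/1525 10 5 S
5 5/6 15/34 -5/6 20/51 10 6 W
6 60/157 12/17 -60/157 -864/2669 11 6 S
final 11 7 E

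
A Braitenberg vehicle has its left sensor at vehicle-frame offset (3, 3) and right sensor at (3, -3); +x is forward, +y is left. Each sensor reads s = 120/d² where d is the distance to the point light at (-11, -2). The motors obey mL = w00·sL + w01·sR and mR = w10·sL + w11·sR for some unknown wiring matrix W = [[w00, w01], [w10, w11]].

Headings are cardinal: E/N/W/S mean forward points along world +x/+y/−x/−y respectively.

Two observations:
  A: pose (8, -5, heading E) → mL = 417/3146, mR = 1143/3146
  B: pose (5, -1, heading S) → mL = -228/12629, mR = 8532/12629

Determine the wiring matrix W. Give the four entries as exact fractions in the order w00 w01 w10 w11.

obs A: pose=(8,-5,E) → sL=30/121, sR=3/13, mL=417/3146, mR=1143/3146
obs B: pose=(5,-1,S) → sL=24/73, sR=120/173, mL=-228/12629, mR=8532/12629
sensor matrix S = [[30/121, 3/13], [24/73, 120/173]]; det S = 1909224/19865417
solve [mL_A; mL_B] = S·[w00; w01] and [mR_A; mR_B] = S·[w10; w11]:
  w00 = 1, w01 = -1/2, w10 = 1, w11 = 1/2

1 -1/2 1 1/2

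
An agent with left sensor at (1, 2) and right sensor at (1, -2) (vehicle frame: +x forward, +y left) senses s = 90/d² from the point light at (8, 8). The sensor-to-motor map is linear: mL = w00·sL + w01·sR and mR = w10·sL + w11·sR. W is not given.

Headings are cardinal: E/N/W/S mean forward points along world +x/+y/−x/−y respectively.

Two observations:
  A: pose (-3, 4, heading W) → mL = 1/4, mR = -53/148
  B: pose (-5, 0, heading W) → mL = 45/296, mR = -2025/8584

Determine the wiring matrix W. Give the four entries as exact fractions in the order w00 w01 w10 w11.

obs A: pose=(-3,4,W) → sL=1/2, sR=45/74, mL=1/4, mR=-53/148
obs B: pose=(-5,0,W) → sL=45/148, sR=45/116, mL=45/296, mR=-2025/8584
sensor matrix S = [[1/2, 45/74], [45/148, 45/116]]; det S = 360/39701
solve [mL_A; mL_B] = S·[w00; w01] and [mR_A; mR_B] = S·[w10; w11]:
  w00 = 1/2, w01 = 0, w10 = 1/2, w11 = -1

1/2 0 1/2 -1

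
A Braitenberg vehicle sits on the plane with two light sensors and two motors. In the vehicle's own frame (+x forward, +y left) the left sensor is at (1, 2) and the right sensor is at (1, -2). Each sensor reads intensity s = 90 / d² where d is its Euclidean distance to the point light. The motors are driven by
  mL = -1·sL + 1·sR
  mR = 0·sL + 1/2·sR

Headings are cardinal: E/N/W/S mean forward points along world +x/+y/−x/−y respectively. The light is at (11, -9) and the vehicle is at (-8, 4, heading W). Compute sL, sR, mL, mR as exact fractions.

90/521 18/125 -1872/65125 9/125

left sensor world pos  = (-9, 2); dL² = 521
right sensor world pos = (-9, 6); dR² = 625
sL = 90/521 = 90/521
sR = 90/625 = 18/125
mL = -1·sL + 1·sR = -1872/65125
mR = 0·sL + 1/2·sR = 9/125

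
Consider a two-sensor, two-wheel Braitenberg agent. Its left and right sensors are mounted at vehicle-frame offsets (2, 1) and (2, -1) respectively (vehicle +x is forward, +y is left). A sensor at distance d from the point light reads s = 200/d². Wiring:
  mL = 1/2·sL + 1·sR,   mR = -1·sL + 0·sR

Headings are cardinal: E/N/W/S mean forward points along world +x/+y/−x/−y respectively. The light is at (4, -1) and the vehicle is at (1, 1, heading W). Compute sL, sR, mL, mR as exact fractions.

100/13 100/17 2150/221 -100/13

left sensor world pos  = (-1, 0); dL² = 26
right sensor world pos = (-1, 2); dR² = 34
sL = 200/26 = 100/13
sR = 200/34 = 100/17
mL = 1/2·sL + 1·sR = 2150/221
mR = -1·sL + 0·sR = -100/13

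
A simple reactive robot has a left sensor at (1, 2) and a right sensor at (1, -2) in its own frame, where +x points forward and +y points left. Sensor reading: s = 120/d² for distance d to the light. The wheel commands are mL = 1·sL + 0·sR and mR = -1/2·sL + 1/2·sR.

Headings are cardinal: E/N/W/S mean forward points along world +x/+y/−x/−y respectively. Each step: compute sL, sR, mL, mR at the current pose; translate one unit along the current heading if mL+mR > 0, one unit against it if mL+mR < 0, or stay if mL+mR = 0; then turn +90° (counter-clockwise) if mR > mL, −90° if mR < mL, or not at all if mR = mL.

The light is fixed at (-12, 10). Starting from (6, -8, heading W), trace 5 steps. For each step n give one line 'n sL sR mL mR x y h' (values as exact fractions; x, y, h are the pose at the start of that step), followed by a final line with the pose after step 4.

0 120/689 24/109 120/689 1728/75101 6 -8 W
1 60/257 12/65 60/257 -408/16705 5 -8 N
2 40/183 24/137 40/183 -544/25071 5 -7 E
3 30/181 6/29 30/181 108/5249 6 -7 S
4 120/689 24/109 120/689 1728/75101 6 -8 W
final 5 -8 N

n=0: pose=(6,-8,W); sL=120/689, sR=24/109; mL=120/689, mR=1728/75101; mL+mR=14808/75101 → advance +1; mR−mL=-11352/75101 → turn -1·90°
n=1: pose=(5,-8,N); sL=60/257, sR=12/65; mL=60/257, mR=-408/16705; mL+mR=3492/16705 → advance +1; mR−mL=-4308/16705 → turn -1·90°
n=2: pose=(5,-7,E); sL=40/183, sR=24/137; mL=40/183, mR=-544/25071; mL+mR=4936/25071 → advance +1; mR−mL=-2008/8357 → turn -1·90°
n=3: pose=(6,-7,S); sL=30/181, sR=6/29; mL=30/181, mR=108/5249; mL+mR=978/5249 → advance +1; mR−mL=-762/5249 → turn -1·90°
n=4: pose=(6,-8,W); sL=120/689, sR=24/109; mL=120/689, mR=1728/75101; mL+mR=14808/75101 → advance +1; mR−mL=-11352/75101 → turn -1·90°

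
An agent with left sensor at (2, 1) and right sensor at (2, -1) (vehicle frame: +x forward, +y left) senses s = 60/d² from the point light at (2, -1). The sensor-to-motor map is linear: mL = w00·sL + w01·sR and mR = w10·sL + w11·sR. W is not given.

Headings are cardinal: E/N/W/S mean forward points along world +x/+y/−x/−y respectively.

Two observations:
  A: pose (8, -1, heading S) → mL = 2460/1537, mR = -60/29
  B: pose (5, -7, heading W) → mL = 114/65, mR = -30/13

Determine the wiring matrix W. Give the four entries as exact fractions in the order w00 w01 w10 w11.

1/2 1/2 0 -1

obs A: pose=(8,-1,S) → sL=60/53, sR=60/29, mL=2460/1537, mR=-60/29
obs B: pose=(5,-7,W) → sL=6/5, sR=30/13, mL=114/65, mR=-30/13
sensor matrix S = [[60/53, 60/29], [6/5, 30/13]]; det S = 2592/19981
solve [mL_A; mL_B] = S·[w00; w01] and [mR_A; mR_B] = S·[w10; w11]:
  w00 = 1/2, w01 = 1/2, w10 = 0, w11 = -1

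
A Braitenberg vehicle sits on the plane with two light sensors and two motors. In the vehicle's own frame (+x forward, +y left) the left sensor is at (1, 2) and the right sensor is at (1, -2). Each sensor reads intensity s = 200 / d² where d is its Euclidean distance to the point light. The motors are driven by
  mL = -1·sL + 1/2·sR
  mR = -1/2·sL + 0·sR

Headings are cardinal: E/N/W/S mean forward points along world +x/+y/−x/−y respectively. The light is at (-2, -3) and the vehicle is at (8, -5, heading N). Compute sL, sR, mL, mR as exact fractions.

40/13 40/29 -900/377 -20/13

left sensor world pos  = (6, -4); dL² = 65
right sensor world pos = (10, -4); dR² = 145
sL = 200/65 = 40/13
sR = 200/145 = 40/29
mL = -1·sL + 1/2·sR = -900/377
mR = -1/2·sL + 0·sR = -20/13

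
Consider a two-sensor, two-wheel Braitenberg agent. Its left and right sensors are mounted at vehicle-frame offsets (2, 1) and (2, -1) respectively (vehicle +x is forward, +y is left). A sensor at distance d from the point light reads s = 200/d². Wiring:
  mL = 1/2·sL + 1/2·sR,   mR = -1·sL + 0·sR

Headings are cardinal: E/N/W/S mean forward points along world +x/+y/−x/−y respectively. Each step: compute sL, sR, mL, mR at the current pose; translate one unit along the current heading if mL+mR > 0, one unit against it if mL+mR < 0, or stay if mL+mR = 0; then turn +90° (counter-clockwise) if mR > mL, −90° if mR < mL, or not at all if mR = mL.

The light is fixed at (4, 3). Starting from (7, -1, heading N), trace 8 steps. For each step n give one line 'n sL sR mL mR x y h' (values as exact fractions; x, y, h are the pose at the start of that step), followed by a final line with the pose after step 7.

n=0: pose=(7,-1,N); sL=25, sR=10; mL=35/2, mR=-25; mL+mR=-15/2 → advance -1; mR−mL=-85/2 → turn -1·90°
n=1: pose=(7,-2,E); sL=200/41, sR=200/61; mL=10200/2501, mR=-200/41; mL+mR=-2000/2501 → advance -1; mR−mL=-22400/2501 → turn -1·90°
n=2: pose=(6,-2,S); sL=100/29, sR=4; mL=108/29, mR=-100/29; mL+mR=8/29 → advance +1; mR−mL=-208/29 → turn -1·90°
n=3: pose=(6,-3,W); sL=200/49, sR=8; mL=296/49, mR=-200/49; mL+mR=96/49 → advance +1; mR−mL=-496/49 → turn -1·90°
n=4: pose=(5,-3,N); sL=25/2, sR=10; mL=45/4, mR=-25/2; mL+mR=-5/4 → advance -1; mR−mL=-95/4 → turn -1·90°
n=5: pose=(5,-4,E); sL=40/9, sR=200/73; mL=2360/657, mR=-40/9; mL+mR=-560/657 → advance -1; mR−mL=-1760/219 → turn -1·90°
n=6: pose=(4,-4,S); sL=100/41, sR=100/41; mL=100/41, mR=-100/41; mL+mR=0 → advance +0; mR−mL=-200/41 → turn -1·90°
n=7: pose=(4,-4,W); sL=50/17, sR=5; mL=135/34, mR=-50/17; mL+mR=35/34 → advance +1; mR−mL=-235/34 → turn -1·90°

0 25 10 35/2 -25 7 -1 N
1 200/41 200/61 10200/2501 -200/41 7 -2 E
2 100/29 4 108/29 -100/29 6 -2 S
3 200/49 8 296/49 -200/49 6 -3 W
4 25/2 10 45/4 -25/2 5 -3 N
5 40/9 200/73 2360/657 -40/9 5 -4 E
6 100/41 100/41 100/41 -100/41 4 -4 S
7 50/17 5 135/34 -50/17 4 -4 W
final 3 -4 N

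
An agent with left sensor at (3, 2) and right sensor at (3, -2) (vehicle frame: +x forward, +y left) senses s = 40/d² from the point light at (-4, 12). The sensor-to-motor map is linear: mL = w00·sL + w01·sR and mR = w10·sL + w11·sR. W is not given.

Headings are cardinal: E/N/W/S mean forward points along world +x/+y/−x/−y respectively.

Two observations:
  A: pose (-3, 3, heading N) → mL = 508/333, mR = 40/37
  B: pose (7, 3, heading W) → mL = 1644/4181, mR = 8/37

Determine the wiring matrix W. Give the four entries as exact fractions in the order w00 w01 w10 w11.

obs A: pose=(-3,3,N) → sL=40/37, sR=8/9, mL=508/333, mR=40/37
obs B: pose=(7,3,W) → sL=8/37, sR=40/113, mL=1644/4181, mR=8/37
sensor matrix S = [[40/37, 8/9], [8/37, 40/113]]; det S = 7168/37629
solve [mL_A; mL_B] = S·[w00; w01] and [mR_A; mR_B] = S·[w10; w11]:
  w00 = 1, w01 = 1/2, w10 = 1, w11 = 0

1 1/2 1 0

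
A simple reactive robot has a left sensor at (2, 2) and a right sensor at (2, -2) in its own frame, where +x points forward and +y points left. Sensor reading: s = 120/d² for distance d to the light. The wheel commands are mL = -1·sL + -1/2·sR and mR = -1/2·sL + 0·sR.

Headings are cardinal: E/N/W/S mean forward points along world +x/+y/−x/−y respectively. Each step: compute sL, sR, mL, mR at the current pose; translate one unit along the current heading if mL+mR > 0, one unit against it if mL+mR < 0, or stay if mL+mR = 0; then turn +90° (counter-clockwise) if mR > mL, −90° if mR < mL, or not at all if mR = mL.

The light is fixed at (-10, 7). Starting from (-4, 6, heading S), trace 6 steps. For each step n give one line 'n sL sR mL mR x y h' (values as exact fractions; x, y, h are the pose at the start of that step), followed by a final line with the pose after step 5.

0 120/73 24/5 -1476/365 -60/73 -4 6 S
1 30/17 30/17 -45/17 -15/17 -4 7 E
2 120/13 120/53 -7140/689 -60/13 -5 7 N
3 20/3 12 -38/3 -10/3 -5 6 W
4 120/73 24/5 -1476/365 -60/73 -4 6 S
5 30/17 30/17 -45/17 -15/17 -4 7 E
final -5 7 N

n=0: pose=(-4,6,S); sL=120/73, sR=24/5; mL=-1476/365, mR=-60/73; mL+mR=-1776/365 → advance -1; mR−mL=1176/365 → turn +1·90°
n=1: pose=(-4,7,E); sL=30/17, sR=30/17; mL=-45/17, mR=-15/17; mL+mR=-60/17 → advance -1; mR−mL=30/17 → turn +1·90°
n=2: pose=(-5,7,N); sL=120/13, sR=120/53; mL=-7140/689, mR=-60/13; mL+mR=-10320/689 → advance -1; mR−mL=3960/689 → turn +1·90°
n=3: pose=(-5,6,W); sL=20/3, sR=12; mL=-38/3, mR=-10/3; mL+mR=-16 → advance -1; mR−mL=28/3 → turn +1·90°
n=4: pose=(-4,6,S); sL=120/73, sR=24/5; mL=-1476/365, mR=-60/73; mL+mR=-1776/365 → advance -1; mR−mL=1176/365 → turn +1·90°
n=5: pose=(-4,7,E); sL=30/17, sR=30/17; mL=-45/17, mR=-15/17; mL+mR=-60/17 → advance -1; mR−mL=30/17 → turn +1·90°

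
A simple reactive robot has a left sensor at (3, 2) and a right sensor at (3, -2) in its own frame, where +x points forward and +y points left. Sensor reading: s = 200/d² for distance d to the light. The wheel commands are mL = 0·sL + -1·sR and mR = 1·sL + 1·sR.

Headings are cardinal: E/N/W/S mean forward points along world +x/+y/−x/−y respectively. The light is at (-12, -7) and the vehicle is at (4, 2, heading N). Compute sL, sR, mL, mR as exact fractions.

10/17 50/117 -50/117 2020/1989

left sensor world pos  = (2, 5); dL² = 340
right sensor world pos = (6, 5); dR² = 468
sL = 200/340 = 10/17
sR = 200/468 = 50/117
mL = 0·sL + -1·sR = -50/117
mR = 1·sL + 1·sR = 2020/1989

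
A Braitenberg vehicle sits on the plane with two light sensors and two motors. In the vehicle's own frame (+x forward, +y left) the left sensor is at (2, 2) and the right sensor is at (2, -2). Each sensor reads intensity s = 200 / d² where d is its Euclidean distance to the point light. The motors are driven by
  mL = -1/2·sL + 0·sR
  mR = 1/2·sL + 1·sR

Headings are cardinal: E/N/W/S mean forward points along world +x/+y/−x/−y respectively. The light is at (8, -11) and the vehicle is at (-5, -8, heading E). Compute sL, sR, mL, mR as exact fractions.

left sensor world pos  = (-3, -6); dL² = 146
right sensor world pos = (-3, -10); dR² = 122
sL = 200/146 = 100/73
sR = 200/122 = 100/61
mL = -1/2·sL + 0·sR = -50/73
mR = 1/2·sL + 1·sR = 10350/4453

100/73 100/61 -50/73 10350/4453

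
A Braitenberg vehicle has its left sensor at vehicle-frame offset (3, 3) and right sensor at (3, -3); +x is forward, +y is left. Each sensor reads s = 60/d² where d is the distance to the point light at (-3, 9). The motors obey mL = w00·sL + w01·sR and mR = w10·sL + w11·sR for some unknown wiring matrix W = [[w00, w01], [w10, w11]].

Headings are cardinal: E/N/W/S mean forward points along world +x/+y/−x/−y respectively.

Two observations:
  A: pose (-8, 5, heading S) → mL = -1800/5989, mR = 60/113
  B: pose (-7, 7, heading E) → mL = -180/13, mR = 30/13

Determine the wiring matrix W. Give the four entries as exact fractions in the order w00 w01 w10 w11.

-1/2 1/2 0 1

obs A: pose=(-8,5,S) → sL=60/53, sR=60/113, mL=-1800/5989, mR=60/113
obs B: pose=(-7,7,E) → sL=30, sR=30/13, mL=-180/13, mR=30/13
sensor matrix S = [[60/53, 60/113], [30, 30/13]]; det S = -1036800/77857
solve [mL_A; mL_B] = S·[w00; w01] and [mR_A; mR_B] = S·[w10; w11]:
  w00 = -1/2, w01 = 1/2, w10 = 0, w11 = 1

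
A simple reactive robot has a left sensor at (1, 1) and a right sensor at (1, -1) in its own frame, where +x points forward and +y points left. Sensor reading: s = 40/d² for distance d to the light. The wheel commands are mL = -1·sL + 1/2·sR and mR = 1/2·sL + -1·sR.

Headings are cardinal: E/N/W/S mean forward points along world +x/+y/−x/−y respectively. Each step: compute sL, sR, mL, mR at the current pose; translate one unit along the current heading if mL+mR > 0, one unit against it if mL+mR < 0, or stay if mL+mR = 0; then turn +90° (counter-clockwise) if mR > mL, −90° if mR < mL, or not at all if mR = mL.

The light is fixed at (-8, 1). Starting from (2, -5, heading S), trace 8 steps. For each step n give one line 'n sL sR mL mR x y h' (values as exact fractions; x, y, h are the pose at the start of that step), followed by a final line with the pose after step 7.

0 4/17 4/13 -18/221 -42/221 2 -5 S
1 40/117 40/97 -1540/11349 -2740/11349 2 -4 W
2 10/29 1/4 -51/232 -9/116 3 -4 N
3 40/149 8/25 -404/3725 -692/3725 3 -5 W
4 20/73 20/97 -1210/7081 -490/7081 4 -5 N
5 8/37 40/157 -516/5809 -852/5809 4 -6 W
6 2/9 5/29 -71/522 -16/261 5 -6 N
7 8/45 40/193 -644/8685 -1028/8685 5 -7 W
final 6 -7 N

n=0: pose=(2,-5,S); sL=4/17, sR=4/13; mL=-18/221, mR=-42/221; mL+mR=-60/221 → advance -1; mR−mL=-24/221 → turn -1·90°
n=1: pose=(2,-4,W); sL=40/117, sR=40/97; mL=-1540/11349, mR=-2740/11349; mL+mR=-4280/11349 → advance -1; mR−mL=-400/3783 → turn -1·90°
n=2: pose=(3,-4,N); sL=10/29, sR=1/4; mL=-51/232, mR=-9/116; mL+mR=-69/232 → advance -1; mR−mL=33/232 → turn +1·90°
n=3: pose=(3,-5,W); sL=40/149, sR=8/25; mL=-404/3725, mR=-692/3725; mL+mR=-1096/3725 → advance -1; mR−mL=-288/3725 → turn -1·90°
n=4: pose=(4,-5,N); sL=20/73, sR=20/97; mL=-1210/7081, mR=-490/7081; mL+mR=-1700/7081 → advance -1; mR−mL=720/7081 → turn +1·90°
n=5: pose=(4,-6,W); sL=8/37, sR=40/157; mL=-516/5809, mR=-852/5809; mL+mR=-1368/5809 → advance -1; mR−mL=-336/5809 → turn -1·90°
n=6: pose=(5,-6,N); sL=2/9, sR=5/29; mL=-71/522, mR=-16/261; mL+mR=-103/522 → advance -1; mR−mL=13/174 → turn +1·90°
n=7: pose=(5,-7,W); sL=8/45, sR=40/193; mL=-644/8685, mR=-1028/8685; mL+mR=-1672/8685 → advance -1; mR−mL=-128/2895 → turn -1·90°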